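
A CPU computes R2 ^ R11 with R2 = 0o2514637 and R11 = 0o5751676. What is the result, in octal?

0o7245041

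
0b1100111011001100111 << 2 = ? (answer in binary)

Left shift by 2: append 2 zero bits.

0b110011101100110011100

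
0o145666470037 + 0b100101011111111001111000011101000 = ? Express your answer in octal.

0o213265660407

0b100101011111111001111000011101000 = 0o45377170350 in octal.
Add column by column in base 8, right to left:
  7+0 = 7
  3+5 = 0 carry 1
  0+3+1 = 4
  0+0 = 0
  7+7 = 6 carry 1
  4+1+1 = 6
  6+7 = 5 carry 1
  6+7+1 = 6 carry 1
  6+3+1 = 2 carry 1
  5+5+1 = 3 carry 1
  4+4+1 = 1 carry 1
  1+0+1 = 2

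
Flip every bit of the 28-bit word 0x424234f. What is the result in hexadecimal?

0xbdbdcb0

Each hex digit d becomes f−d:
  4→b, 2→d, 4→b, 2→d, 3→c, 4→b, f→0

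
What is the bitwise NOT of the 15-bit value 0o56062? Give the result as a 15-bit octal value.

0o21715

Each oct digit d becomes 7−d:
  5→2, 6→1, 0→7, 6→1, 2→5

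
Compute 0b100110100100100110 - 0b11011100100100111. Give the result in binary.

0b1010111111111111

Subtract column by column in base 2:
  0-1 → 1 (borrow)
  1-1-1 → 1 (borrow)
  1-1-1 → 1 (borrow)
  0-0-1 → 1 (borrow)
  0-0-1 → 1 (borrow)
  1-1-1 → 1 (borrow)
  0-0-1 → 1 (borrow)
  0-0-1 → 1 (borrow)
  1-1-1 → 1 (borrow)
  0-0-1 → 1 (borrow)
  0-0-1 → 1 (borrow)
  1-1-1 → 1 (borrow)
  0-1-1 → 0 (borrow)
  1-1-1 → 1 (borrow)
  1-0-1 → 0
  0-1 → 1 (borrow)
  0-1-1 → 0 (borrow)
  1-0-1 → 0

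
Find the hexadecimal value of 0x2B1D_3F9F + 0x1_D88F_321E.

0x203AC71BD

Add column by column in base 16, right to left:
  F+E = D carry 1
  9+1+1 = B
  F+2 = 1 carry 1
  3+3+1 = 7
  D+F = C carry 1
  1+8+1 = A
  B+8 = 3 carry 1
  2+D+1 = 0 carry 1
  0+1+1 = 2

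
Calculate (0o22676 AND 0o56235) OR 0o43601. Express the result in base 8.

0o22676 AND 0o56235 = 0o02234.
Then OR with 0o43601.

0o43635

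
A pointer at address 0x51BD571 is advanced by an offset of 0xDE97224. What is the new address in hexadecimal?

0x13054795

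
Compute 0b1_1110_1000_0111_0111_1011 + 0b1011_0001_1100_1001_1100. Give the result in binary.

Add column by column in base 2, right to left:
  1+0 = 1
  1+0 = 1
  0+1 = 1
  1+1 = 0 carry 1
  1+1+1 = 1 carry 1
  1+0+1 = 0 carry 1
  1+0+1 = 0 carry 1
  0+1+1 = 0 carry 1
  1+0+1 = 0 carry 1
  1+0+1 = 0 carry 1
  1+1+1 = 1 carry 1
  0+1+1 = 0 carry 1
  0+1+1 = 0 carry 1
  0+0+1 = 1
  0+0 = 0
  1+0 = 1
  0+1 = 1
  1+1 = 0 carry 1
  1+0+1 = 0 carry 1
  1+1+1 = 1 carry 1
  1+0+1 = 0 carry 1
  final carry 1

0b1010011010010000010111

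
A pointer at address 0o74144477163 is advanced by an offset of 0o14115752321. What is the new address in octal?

0o110262451504

Add column by column in base 8, right to left:
  3+1 = 4
  6+2 = 0 carry 1
  1+3+1 = 5
  7+2 = 1 carry 1
  7+5+1 = 5 carry 1
  4+7+1 = 4 carry 1
  4+5+1 = 2 carry 1
  4+1+1 = 6
  1+1 = 2
  4+4 = 0 carry 1
  7+1+1 = 1 carry 1
  final carry 1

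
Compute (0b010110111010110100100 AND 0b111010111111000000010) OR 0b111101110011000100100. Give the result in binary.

0b010110111010110100100 AND 0b111010111111000000010 = 0b010010111010000000000.
Then OR with 0b111101110011000100100.

0b111111111011000100100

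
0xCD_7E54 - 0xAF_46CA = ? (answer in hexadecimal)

Subtract column by column in base 16:
  4-A → A (borrow)
  5-C-1 → 8 (borrow)
  E-6-1 → 7
  7-4 → 3
  D-F → E (borrow)
  C-A-1 → 1

0x1E378A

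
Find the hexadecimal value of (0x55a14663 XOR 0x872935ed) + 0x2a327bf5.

First 0x55a14663 XOR 0x872935ed = 0xd288738e.
Add column by column in base 16, right to left:
  e+5 = 3 carry 1
  8+f+1 = 8 carry 1
  3+b+1 = f
  7+7 = e
  8+2 = a
  8+3 = b
  2+a = c
  d+2 = f

0xfcbaef83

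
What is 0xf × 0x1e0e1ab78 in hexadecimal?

Multiply each base-16 digit by 15, carrying:
  8×15 = 120 → write 8 carry 7
  7×15+7 = 112 → write 0 carry 7
  b×15+7 = 172 → write c carry 10
  a×15+10 = 160 → write 0 carry 10
  1×15+10 = 25 → write 9 carry 1
  e×15+1 = 211 → write 3 carry 13
  0×15+13 = 13 → write d
  e×15 = 210 → write 2 carry 13
  1×15+13 = 28 → write c carry 1
  remaining carry: 1

0x1c2d390c08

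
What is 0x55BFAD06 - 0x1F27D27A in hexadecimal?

Subtract column by column in base 16:
  6-A → C (borrow)
  0-7-1 → 8 (borrow)
  D-2-1 → A
  A-D → D (borrow)
  F-7-1 → 7
  B-2 → 9
  5-F → 6 (borrow)
  5-1-1 → 3

0x3697DA8C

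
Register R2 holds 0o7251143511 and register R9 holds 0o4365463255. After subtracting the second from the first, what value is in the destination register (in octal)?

Subtract column by column in base 8:
  1-5 → 4 (borrow)
  1-5-1 → 3 (borrow)
  5-2-1 → 2
  3-3 → 0
  4-6 → 6 (borrow)
  1-4-1 → 4 (borrow)
  1-5-1 → 3 (borrow)
  5-6-1 → 6 (borrow)
  2-3-1 → 6 (borrow)
  7-4-1 → 2

0o2663460234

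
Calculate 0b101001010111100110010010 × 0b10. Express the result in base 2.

0b1010010101111001100100100

Multiply each base-2 digit by 2, carrying:
  0×2 = 0 → write 0
  1×2 = 2 → write 0 carry 1
  0×2+1 = 1 → write 1
  0×2 = 0 → write 0
  1×2 = 2 → write 0 carry 1
  0×2+1 = 1 → write 1
  0×2 = 0 → write 0
  1×2 = 2 → write 0 carry 1
  1×2+1 = 3 → write 1 carry 1
  0×2+1 = 1 → write 1
  0×2 = 0 → write 0
  1×2 = 2 → write 0 carry 1
  1×2+1 = 3 → write 1 carry 1
  1×2+1 = 3 → write 1 carry 1
  1×2+1 = 3 → write 1 carry 1
  0×2+1 = 1 → write 1
  1×2 = 2 → write 0 carry 1
  0×2+1 = 1 → write 1
  1×2 = 2 → write 0 carry 1
  0×2+1 = 1 → write 1
  0×2 = 0 → write 0
  1×2 = 2 → write 0 carry 1
  0×2+1 = 1 → write 1
  1×2 = 2 → write 0 carry 1
  remaining carry: 1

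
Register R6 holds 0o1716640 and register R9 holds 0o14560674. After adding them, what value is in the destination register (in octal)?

0o16477534

Add column by column in base 8, right to left:
  0+4 = 4
  4+7 = 3 carry 1
  6+6+1 = 5 carry 1
  6+0+1 = 7
  1+6 = 7
  7+5 = 4 carry 1
  1+4+1 = 6
  0+1 = 1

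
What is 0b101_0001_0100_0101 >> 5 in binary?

Right shift by 5: drop the 5 least-significant bits.

0b1010001010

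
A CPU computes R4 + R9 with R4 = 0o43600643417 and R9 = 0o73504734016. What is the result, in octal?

0o137305577435

Add column by column in base 8, right to left:
  7+6 = 5 carry 1
  1+1+1 = 3
  4+0 = 4
  3+4 = 7
  4+3 = 7
  6+7 = 5 carry 1
  0+4+1 = 5
  0+0 = 0
  6+5 = 3 carry 1
  3+3+1 = 7
  4+7 = 3 carry 1
  final carry 1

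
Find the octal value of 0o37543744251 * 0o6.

0o276127531766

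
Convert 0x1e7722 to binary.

0b111100111011100100010

Expand each hex digit to 4 bits: 1=0001 e=1110 7=0111 7=0111 2=0010 2=0010.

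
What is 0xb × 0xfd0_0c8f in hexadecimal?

0xadf08a25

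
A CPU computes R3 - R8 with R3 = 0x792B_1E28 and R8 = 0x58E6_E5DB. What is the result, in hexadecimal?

Subtract column by column in base 16:
  8-B → D (borrow)
  2-D-1 → 4 (borrow)
  E-5-1 → 8
  1-E → 3 (borrow)
  B-6-1 → 4
  2-E → 4 (borrow)
  9-8-1 → 0
  7-5 → 2

0x2044384D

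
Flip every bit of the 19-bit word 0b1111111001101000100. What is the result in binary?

Invert each bit: 1111111001101000100 → 0000000110010111011.

0b0000000110010111011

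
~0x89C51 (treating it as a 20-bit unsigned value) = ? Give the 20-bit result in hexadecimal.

0x763AE

Each hex digit d becomes F−d:
  8→7, 9→6, C→3, 5→A, 1→E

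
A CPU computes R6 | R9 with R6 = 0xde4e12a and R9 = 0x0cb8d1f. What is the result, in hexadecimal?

0xdefed3f

OR each hex digit independently (no carries):
  d|0=d, e|c=e, 4|b=f, e|8=e, 1|d=d, 2|1=3, a|f=f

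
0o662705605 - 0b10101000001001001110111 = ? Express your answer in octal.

0o635674416

0b10101000001001001110111 = 0o25011167 in octal.
Subtract column by column in base 8:
  5-7 → 6 (borrow)
  0-6-1 → 1 (borrow)
  6-1-1 → 4
  5-1 → 4
  0-1 → 7 (borrow)
  7-0-1 → 6
  2-5 → 5 (borrow)
  6-2-1 → 3
  6-0 → 6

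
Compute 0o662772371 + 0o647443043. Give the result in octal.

0o1532435434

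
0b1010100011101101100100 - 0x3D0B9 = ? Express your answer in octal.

0o11465253

0b1010100011101101100100 = 0o12435544 in octal.
0x3D0B9 = 0o750271 in octal.
Subtract column by column in base 8:
  4-1 → 3
  4-7 → 5 (borrow)
  5-2-1 → 2
  5-0 → 5
  3-5 → 6 (borrow)
  4-7-1 → 4 (borrow)
  2-0-1 → 1
  1-0 → 1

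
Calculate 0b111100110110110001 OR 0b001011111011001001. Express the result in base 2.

OR bit by bit (1 where either bit is 1):
  111100110110110001
| 001011111011001001
= 111111111111111001

0b111111111111111001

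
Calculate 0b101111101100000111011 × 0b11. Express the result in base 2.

0b10001111000100010110001

Multiply each base-2 digit by 3, carrying:
  1×3 = 3 → write 1 carry 1
  1×3+1 = 4 → write 0 carry 2
  0×3+2 = 2 → write 0 carry 1
  1×3+1 = 4 → write 0 carry 2
  1×3+2 = 5 → write 1 carry 2
  1×3+2 = 5 → write 1 carry 2
  0×3+2 = 2 → write 0 carry 1
  0×3+1 = 1 → write 1
  0×3 = 0 → write 0
  0×3 = 0 → write 0
  0×3 = 0 → write 0
  1×3 = 3 → write 1 carry 1
  1×3+1 = 4 → write 0 carry 2
  0×3+2 = 2 → write 0 carry 1
  1×3+1 = 4 → write 0 carry 2
  1×3+2 = 5 → write 1 carry 2
  1×3+2 = 5 → write 1 carry 2
  1×3+2 = 5 → write 1 carry 2
  1×3+2 = 5 → write 1 carry 2
  0×3+2 = 2 → write 0 carry 1
  1×3+1 = 4 → write 0 carry 2
  remaining carry: 10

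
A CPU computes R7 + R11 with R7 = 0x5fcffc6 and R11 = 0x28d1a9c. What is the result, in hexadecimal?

Add column by column in base 16, right to left:
  6+c = 2 carry 1
  c+9+1 = 6 carry 1
  f+a+1 = a carry 1
  f+1+1 = 1 carry 1
  c+d+1 = a carry 1
  f+8+1 = 8 carry 1
  5+2+1 = 8

0x88a1a62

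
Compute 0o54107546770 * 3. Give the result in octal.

0o204327064750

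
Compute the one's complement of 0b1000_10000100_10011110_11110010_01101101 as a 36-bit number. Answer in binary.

0b011101111011011000010000110110010010

Invert each bit: 100010000100100111101111001001101101 → 011101111011011000010000110110010010.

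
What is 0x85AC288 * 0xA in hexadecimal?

0x538B9950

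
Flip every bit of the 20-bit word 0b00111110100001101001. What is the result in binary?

Invert each bit: 00111110100001101001 → 11000001011110010110.

0b11000001011110010110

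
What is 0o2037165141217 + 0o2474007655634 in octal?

Add column by column in base 8, right to left:
  7+4 = 3 carry 1
  1+3+1 = 5
  2+6 = 0 carry 1
  1+5+1 = 7
  4+5 = 1 carry 1
  1+6+1 = 0 carry 1
  5+7+1 = 5 carry 1
  6+0+1 = 7
  1+0 = 1
  7+4 = 3 carry 1
  3+7+1 = 3 carry 1
  0+4+1 = 5
  2+2 = 4

0o4533175017053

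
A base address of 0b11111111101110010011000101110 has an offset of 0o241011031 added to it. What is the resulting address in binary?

0o241011031 = 0b10100001000001001000011001 in binary.
Add column by column in base 2, right to left:
  0+1 = 1
  1+0 = 1
  1+0 = 1
  1+1 = 0 carry 1
  0+1+1 = 0 carry 1
  1+0+1 = 0 carry 1
  0+0+1 = 1
  0+0 = 0
  0+0 = 0
  1+1 = 0 carry 1
  1+0+1 = 0 carry 1
  0+0+1 = 1
  0+1 = 1
  1+0 = 1
  0+0 = 0
  0+0 = 0
  1+0 = 1
  1+0 = 1
  1+1 = 0 carry 1
  0+0+1 = 1
  1+0 = 1
  1+0 = 1
  1+0 = 1
  1+1 = 0 carry 1
  1+0+1 = 0 carry 1
  1+1+1 = 1 carry 1
  1+0+1 = 0 carry 1
  1+0+1 = 0 carry 1
  1+0+1 = 0 carry 1
  final carry 1

0b100010011110110011100001000111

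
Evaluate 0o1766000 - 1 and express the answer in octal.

0o1765777

The trailing 3 digits are 0, so subtracting 1 borrows through: they become 7 and the next digit up decrements.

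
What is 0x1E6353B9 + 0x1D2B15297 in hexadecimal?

0x1F114A650

Add column by column in base 16, right to left:
  9+7 = 0 carry 1
  B+9+1 = 5 carry 1
  3+2+1 = 6
  5+5 = A
  3+1 = 4
  6+B = 1 carry 1
  E+2+1 = 1 carry 1
  1+D+1 = F
  0+1 = 1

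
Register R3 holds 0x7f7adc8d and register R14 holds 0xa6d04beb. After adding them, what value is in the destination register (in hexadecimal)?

0x1264b2878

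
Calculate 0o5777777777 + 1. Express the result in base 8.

0o6000000000

The trailing 9 digits are 7 (max in base 8), so adding 1 cascades: they roll to 0 and the next digit up increments.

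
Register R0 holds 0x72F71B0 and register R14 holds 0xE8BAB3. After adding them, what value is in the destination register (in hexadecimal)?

Add column by column in base 16, right to left:
  0+3 = 3
  B+B = 6 carry 1
  1+A+1 = C
  7+B = 2 carry 1
  F+8+1 = 8 carry 1
  2+E+1 = 1 carry 1
  7+0+1 = 8

0x8182C63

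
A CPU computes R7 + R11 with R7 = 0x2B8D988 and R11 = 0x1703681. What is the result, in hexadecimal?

Add column by column in base 16, right to left:
  8+1 = 9
  8+8 = 0 carry 1
  9+6+1 = 0 carry 1
  D+3+1 = 1 carry 1
  8+0+1 = 9
  B+7 = 2 carry 1
  2+1+1 = 4

0x4291009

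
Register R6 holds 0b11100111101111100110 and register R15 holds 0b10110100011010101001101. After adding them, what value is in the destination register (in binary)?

0b11010001011000100110011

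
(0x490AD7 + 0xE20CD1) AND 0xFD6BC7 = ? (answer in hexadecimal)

0x290380

Add column by column in base 16, right to left:
  7+1 = 8
  D+D = A carry 1
  A+C+1 = 7 carry 1
  0+0+1 = 1
  9+2 = B
  4+E = 2 carry 1
  final carry 1
Sum = 0x12B17A8; now AND with 0xFD6BC7:
  1&0=0, 2&F=2, B&D=9, 1&6=0, 7&B=3, A&C=8, 8&7=0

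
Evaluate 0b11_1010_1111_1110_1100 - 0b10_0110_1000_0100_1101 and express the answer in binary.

0b10100011110011111

Subtract column by column in base 2:
  0-1 → 1 (borrow)
  0-0-1 → 1 (borrow)
  1-1-1 → 1 (borrow)
  1-1-1 → 1 (borrow)
  0-0-1 → 1 (borrow)
  1-0-1 → 0
  1-1 → 0
  1-0 → 1
  1-0 → 1
  1-0 → 1
  1-0 → 1
  1-1 → 0
  0-0 → 0
  1-1 → 0
  0-1 → 1 (borrow)
  1-0-1 → 0
  1-0 → 1
  1-1 → 0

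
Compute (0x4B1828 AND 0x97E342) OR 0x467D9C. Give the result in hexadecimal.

0x477D9C

0x4B1828 AND 0x97E342 = 0x030000.
Then OR with 0x467D9C.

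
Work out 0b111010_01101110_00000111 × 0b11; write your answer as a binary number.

0b101011110100101000010101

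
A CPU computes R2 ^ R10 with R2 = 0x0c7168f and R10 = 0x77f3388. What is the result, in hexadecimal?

0x7b82507

XOR each hex digit independently (no carries):
  0^7=7, c^7=b, 7^f=8, 1^3=2, 6^3=5, 8^8=0, f^8=7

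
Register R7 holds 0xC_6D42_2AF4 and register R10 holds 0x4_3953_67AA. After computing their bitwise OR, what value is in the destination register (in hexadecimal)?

0xC7D536FFE

OR each hex digit independently (no carries):
  C|4=C, 6|3=7, D|9=D, 4|5=5, 2|3=3, 2|6=6, A|7=F, F|A=F, 4|A=E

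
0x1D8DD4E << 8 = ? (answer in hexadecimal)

Shifting left by 8 bits = 2 hex digits: append 2 zeros.

0x1D8DD4E00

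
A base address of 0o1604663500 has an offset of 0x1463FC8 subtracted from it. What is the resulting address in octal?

0x1463FC8 = 0o121437710 in octal.
Subtract column by column in base 8:
  0-0 → 0
  0-1 → 7 (borrow)
  5-7-1 → 5 (borrow)
  3-7-1 → 3 (borrow)
  6-3-1 → 2
  6-4 → 2
  4-1 → 3
  0-2 → 6 (borrow)
  6-1-1 → 4
  1-0 → 1

0o1463223570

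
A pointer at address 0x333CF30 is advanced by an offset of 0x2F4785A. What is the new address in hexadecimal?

0x628478A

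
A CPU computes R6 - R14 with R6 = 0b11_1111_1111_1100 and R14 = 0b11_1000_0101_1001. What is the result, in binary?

0b11110100011

Subtract column by column in base 2:
  0-1 → 1 (borrow)
  0-0-1 → 1 (borrow)
  1-0-1 → 0
  1-1 → 0
  1-1 → 0
  1-0 → 1
  1-1 → 0
  1-0 → 1
  1-0 → 1
  1-0 → 1
  1-0 → 1
  1-1 → 0
  1-1 → 0
  1-1 → 0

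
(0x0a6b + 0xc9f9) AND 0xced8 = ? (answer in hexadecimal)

0xc440

Add column by column in base 16, right to left:
  b+9 = 4 carry 1
  6+f+1 = 6 carry 1
  a+9+1 = 4 carry 1
  0+c+1 = d
Sum = 0xd464; now AND with 0xced8:
  d&c=c, 4&e=4, 6&d=4, 4&8=0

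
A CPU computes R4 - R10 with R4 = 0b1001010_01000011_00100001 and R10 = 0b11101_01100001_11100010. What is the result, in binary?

0b1011001110000100111111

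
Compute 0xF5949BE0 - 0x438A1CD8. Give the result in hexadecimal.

Subtract column by column in base 16:
  0-8 → 8 (borrow)
  E-D-1 → 0
  B-C → F (borrow)
  9-1-1 → 7
  4-A → A (borrow)
  9-8-1 → 0
  5-3 → 2
  F-4 → B

0xB20A7F08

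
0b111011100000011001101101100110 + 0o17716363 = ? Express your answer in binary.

0o17716363 = 0b1111111001110011110011 in binary.
Add column by column in base 2, right to left:
  0+1 = 1
  1+1 = 0 carry 1
  1+0+1 = 0 carry 1
  0+0+1 = 1
  0+1 = 1
  1+1 = 0 carry 1
  1+1+1 = 1 carry 1
  0+1+1 = 0 carry 1
  1+0+1 = 0 carry 1
  1+0+1 = 0 carry 1
  0+1+1 = 0 carry 1
  1+1+1 = 1 carry 1
  1+1+1 = 1 carry 1
  0+0+1 = 1
  0+0 = 0
  1+1 = 0 carry 1
  1+1+1 = 1 carry 1
  0+1+1 = 0 carry 1
  0+1+1 = 0 carry 1
  0+1+1 = 0 carry 1
  0+1+1 = 0 carry 1
  0+1+1 = 0 carry 1
  0+0+1 = 1
  1+0 = 1
  1+0 = 1
  1+0 = 1
  0+0 = 0
  1+0 = 1
  1+0 = 1
  1+0 = 1

0b111011110000010011100001011001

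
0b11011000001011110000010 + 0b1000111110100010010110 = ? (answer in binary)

0b100100000000000000011000

Add column by column in base 2, right to left:
  0+0 = 0
  1+1 = 0 carry 1
  0+1+1 = 0 carry 1
  0+0+1 = 1
  0+1 = 1
  0+0 = 0
  0+0 = 0
  1+1 = 0 carry 1
  1+0+1 = 0 carry 1
  1+0+1 = 0 carry 1
  1+0+1 = 0 carry 1
  0+1+1 = 0 carry 1
  1+0+1 = 0 carry 1
  0+1+1 = 0 carry 1
  0+1+1 = 0 carry 1
  0+1+1 = 0 carry 1
  0+1+1 = 0 carry 1
  0+1+1 = 0 carry 1
  1+0+1 = 0 carry 1
  1+0+1 = 0 carry 1
  0+0+1 = 1
  1+1 = 0 carry 1
  1+0+1 = 0 carry 1
  final carry 1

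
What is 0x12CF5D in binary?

Expand each hex digit to 4 bits: 1=0001 2=0010 C=1100 F=1111 5=0101 D=1101.

0b100101100111101011101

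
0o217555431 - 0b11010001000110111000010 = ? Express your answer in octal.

0o165446527

0b11010001000110111000010 = 0o32106702 in octal.
Subtract column by column in base 8:
  1-2 → 7 (borrow)
  3-0-1 → 2
  4-7 → 5 (borrow)
  5-6-1 → 6 (borrow)
  5-0-1 → 4
  5-1 → 4
  7-2 → 5
  1-3 → 6 (borrow)
  2-0-1 → 1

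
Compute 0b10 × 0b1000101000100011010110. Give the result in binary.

0b10001010001000110101100

Multiply each base-2 digit by 2, carrying:
  0×2 = 0 → write 0
  1×2 = 2 → write 0 carry 1
  1×2+1 = 3 → write 1 carry 1
  0×2+1 = 1 → write 1
  1×2 = 2 → write 0 carry 1
  0×2+1 = 1 → write 1
  1×2 = 2 → write 0 carry 1
  1×2+1 = 3 → write 1 carry 1
  0×2+1 = 1 → write 1
  0×2 = 0 → write 0
  0×2 = 0 → write 0
  1×2 = 2 → write 0 carry 1
  0×2+1 = 1 → write 1
  0×2 = 0 → write 0
  0×2 = 0 → write 0
  1×2 = 2 → write 0 carry 1
  0×2+1 = 1 → write 1
  1×2 = 2 → write 0 carry 1
  0×2+1 = 1 → write 1
  0×2 = 0 → write 0
  0×2 = 0 → write 0
  1×2 = 2 → write 0 carry 1
  remaining carry: 1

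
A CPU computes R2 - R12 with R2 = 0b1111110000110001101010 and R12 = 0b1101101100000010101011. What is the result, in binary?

Subtract column by column in base 2:
  0-1 → 1 (borrow)
  1-1-1 → 1 (borrow)
  0-0-1 → 1 (borrow)
  1-1-1 → 1 (borrow)
  0-0-1 → 1 (borrow)
  1-1-1 → 1 (borrow)
  1-0-1 → 0
  0-1 → 1 (borrow)
  0-0-1 → 1 (borrow)
  0-0-1 → 1 (borrow)
  1-0-1 → 0
  1-0 → 1
  0-0 → 0
  0-0 → 0
  0-1 → 1 (borrow)
  0-1-1 → 0 (borrow)
  1-0-1 → 0
  1-1 → 0
  1-1 → 0
  1-0 → 1
  1-1 → 0
  1-1 → 0

0b10000100101110111111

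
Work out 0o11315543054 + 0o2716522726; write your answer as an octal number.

Add column by column in base 8, right to left:
  4+6 = 2 carry 1
  5+2+1 = 0 carry 1
  0+7+1 = 0 carry 1
  3+2+1 = 6
  4+2 = 6
  5+5 = 2 carry 1
  5+6+1 = 4 carry 1
  1+1+1 = 3
  3+7 = 2 carry 1
  1+2+1 = 4
  1+0 = 1

0o14234266002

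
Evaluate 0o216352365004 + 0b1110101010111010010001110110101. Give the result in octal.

0b1110101010111010010001110110101 = 0o16527221665 in octal.
Add column by column in base 8, right to left:
  4+5 = 1 carry 1
  0+6+1 = 7
  0+6 = 6
  5+1 = 6
  6+2 = 0 carry 1
  3+2+1 = 6
  2+7 = 1 carry 1
  5+2+1 = 0 carry 1
  3+5+1 = 1 carry 1
  6+6+1 = 5 carry 1
  1+1+1 = 3
  2+0 = 2

0o235101606671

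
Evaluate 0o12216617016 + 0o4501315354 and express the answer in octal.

0o16720134372

Add column by column in base 8, right to left:
  6+4 = 2 carry 1
  1+5+1 = 7
  0+3 = 3
  7+5 = 4 carry 1
  1+1+1 = 3
  6+3 = 1 carry 1
  6+1+1 = 0 carry 1
  1+0+1 = 2
  2+5 = 7
  2+4 = 6
  1+0 = 1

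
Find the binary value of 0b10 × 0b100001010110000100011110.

Multiply each base-2 digit by 2, carrying:
  0×2 = 0 → write 0
  1×2 = 2 → write 0 carry 1
  1×2+1 = 3 → write 1 carry 1
  1×2+1 = 3 → write 1 carry 1
  1×2+1 = 3 → write 1 carry 1
  0×2+1 = 1 → write 1
  0×2 = 0 → write 0
  0×2 = 0 → write 0
  1×2 = 2 → write 0 carry 1
  0×2+1 = 1 → write 1
  0×2 = 0 → write 0
  0×2 = 0 → write 0
  0×2 = 0 → write 0
  1×2 = 2 → write 0 carry 1
  1×2+1 = 3 → write 1 carry 1
  0×2+1 = 1 → write 1
  1×2 = 2 → write 0 carry 1
  0×2+1 = 1 → write 1
  1×2 = 2 → write 0 carry 1
  0×2+1 = 1 → write 1
  0×2 = 0 → write 0
  0×2 = 0 → write 0
  0×2 = 0 → write 0
  1×2 = 2 → write 0 carry 1
  remaining carry: 1

0b1000010101100001000111100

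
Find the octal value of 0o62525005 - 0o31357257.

0o31145526

Subtract column by column in base 8:
  5-7 → 6 (borrow)
  0-5-1 → 2 (borrow)
  0-2-1 → 5 (borrow)
  5-7-1 → 5 (borrow)
  2-5-1 → 4 (borrow)
  5-3-1 → 1
  2-1 → 1
  6-3 → 3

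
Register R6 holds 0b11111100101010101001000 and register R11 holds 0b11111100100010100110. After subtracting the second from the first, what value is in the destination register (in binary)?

Subtract column by column in base 2:
  0-0 → 0
  0-1 → 1 (borrow)
  0-1-1 → 0 (borrow)
  1-0-1 → 0
  0-0 → 0
  0-1 → 1 (borrow)
  1-0-1 → 0
  0-1 → 1 (borrow)
  1-0-1 → 0
  0-0 → 0
  1-0 → 1
  0-1 → 1 (borrow)
  1-0-1 → 0
  0-0 → 0
  1-1 → 0
  0-1 → 1 (borrow)
  0-1-1 → 0 (borrow)
  1-1-1 → 1 (borrow)
  1-1-1 → 1 (borrow)
  1-1-1 → 1 (borrow)
  1-0-1 → 0
  1-0 → 1
  1-0 → 1

0b11011101000110010100010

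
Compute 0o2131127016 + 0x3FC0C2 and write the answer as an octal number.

0o2151067320

0x3FC0C2 = 0o17740302 in octal.
Add column by column in base 8, right to left:
  6+2 = 0 carry 1
  1+0+1 = 2
  0+3 = 3
  7+0 = 7
  2+4 = 6
  1+7 = 0 carry 1
  1+7+1 = 1 carry 1
  3+1+1 = 5
  1+0 = 1
  2+0 = 2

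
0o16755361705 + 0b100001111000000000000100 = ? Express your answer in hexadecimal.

0x783D63C9

0o16755361705 = 0x77B5E3C5 in hexadecimal.
0b100001111000000000000100 = 0x878004 in hexadecimal.
Add column by column in base 16, right to left:
  5+4 = 9
  C+0 = C
  3+0 = 3
  E+8 = 6 carry 1
  5+7+1 = D
  B+8 = 3 carry 1
  7+0+1 = 8
  7+0 = 7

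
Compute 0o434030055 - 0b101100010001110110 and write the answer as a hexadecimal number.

0o434030055 = 0x470302d in hexadecimal.
0b101100010001110110 = 0x2c476 in hexadecimal.
Subtract column by column in base 16:
  d-6 → 7
  2-7 → b (borrow)
  0-4-1 → b (borrow)
  3-c-1 → 6 (borrow)
  0-2-1 → d (borrow)
  7-0-1 → 6
  4-0 → 4

0x46d6bb7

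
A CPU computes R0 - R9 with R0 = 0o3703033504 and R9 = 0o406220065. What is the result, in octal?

Subtract column by column in base 8:
  4-5 → 7 (borrow)
  0-6-1 → 1 (borrow)
  5-0-1 → 4
  3-0 → 3
  3-2 → 1
  0-2 → 6 (borrow)
  3-6-1 → 4 (borrow)
  0-0-1 → 7 (borrow)
  7-4-1 → 2
  3-0 → 3

0o3274613417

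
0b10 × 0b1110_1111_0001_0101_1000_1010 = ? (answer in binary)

0b1110111100010101100010100

Multiply each base-2 digit by 2, carrying:
  0×2 = 0 → write 0
  1×2 = 2 → write 0 carry 1
  0×2+1 = 1 → write 1
  1×2 = 2 → write 0 carry 1
  0×2+1 = 1 → write 1
  0×2 = 0 → write 0
  0×2 = 0 → write 0
  1×2 = 2 → write 0 carry 1
  1×2+1 = 3 → write 1 carry 1
  0×2+1 = 1 → write 1
  1×2 = 2 → write 0 carry 1
  0×2+1 = 1 → write 1
  1×2 = 2 → write 0 carry 1
  0×2+1 = 1 → write 1
  0×2 = 0 → write 0
  0×2 = 0 → write 0
  1×2 = 2 → write 0 carry 1
  1×2+1 = 3 → write 1 carry 1
  1×2+1 = 3 → write 1 carry 1
  1×2+1 = 3 → write 1 carry 1
  0×2+1 = 1 → write 1
  1×2 = 2 → write 0 carry 1
  1×2+1 = 3 → write 1 carry 1
  1×2+1 = 3 → write 1 carry 1
  remaining carry: 1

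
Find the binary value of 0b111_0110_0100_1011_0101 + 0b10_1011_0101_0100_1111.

Add column by column in base 2, right to left:
  1+1 = 0 carry 1
  0+1+1 = 0 carry 1
  1+1+1 = 1 carry 1
  0+1+1 = 0 carry 1
  1+0+1 = 0 carry 1
  1+0+1 = 0 carry 1
  0+1+1 = 0 carry 1
  1+0+1 = 0 carry 1
  0+1+1 = 0 carry 1
  0+0+1 = 1
  1+1 = 0 carry 1
  0+0+1 = 1
  0+1 = 1
  1+1 = 0 carry 1
  1+0+1 = 0 carry 1
  0+1+1 = 0 carry 1
  1+0+1 = 0 carry 1
  1+1+1 = 1 carry 1
  1+0+1 = 0 carry 1
  final carry 1

0b10100001101000000100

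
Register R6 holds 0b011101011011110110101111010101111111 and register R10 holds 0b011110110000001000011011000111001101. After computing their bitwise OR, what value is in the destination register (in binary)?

OR bit by bit (1 where either bit is 1):
  011101011011110110101111010101111111
| 011110110000001000011011000111001101
= 011111111011111110111111010111111111

0b011111111011111110111111010111111111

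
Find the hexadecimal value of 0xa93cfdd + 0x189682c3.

Add column by column in base 16, right to left:
  d+3 = 0 carry 1
  d+c+1 = a carry 1
  f+2+1 = 2 carry 1
  c+8+1 = 5 carry 1
  3+6+1 = a
  9+9 = 2 carry 1
  a+8+1 = 3 carry 1
  0+1+1 = 2

0x232a52a0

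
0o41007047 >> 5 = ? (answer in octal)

0o1020161

5 bits is not a whole number of base-8 digits; in binary: 100001000000111000100111 >> 5 = 1000010000001110001.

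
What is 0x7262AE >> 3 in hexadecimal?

0xE4C55

3 bits is not a whole number of base-16 digits; in binary: 11100100110001010101110 >> 3 = 11100100110001010101.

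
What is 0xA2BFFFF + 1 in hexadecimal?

0xA2C0000

The trailing 4 digits are F (max in base 16), so adding 1 cascades: they roll to 0 and the next digit up increments.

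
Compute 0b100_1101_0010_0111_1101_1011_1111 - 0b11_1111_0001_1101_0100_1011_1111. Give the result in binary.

0b111000001010100100000000

Subtract column by column in base 2:
  1-1 → 0
  1-1 → 0
  1-1 → 0
  1-1 → 0
  1-1 → 0
  1-1 → 0
  0-0 → 0
  1-1 → 0
  1-0 → 1
  0-0 → 0
  1-1 → 0
  1-0 → 1
  1-1 → 0
  1-0 → 1
  1-1 → 0
  0-1 → 1 (borrow)
  0-1-1 → 0 (borrow)
  1-0-1 → 0
  0-0 → 0
  0-0 → 0
  1-1 → 0
  0-1 → 1 (borrow)
  1-1-1 → 1 (borrow)
  1-1-1 → 1 (borrow)
  0-1-1 → 0 (borrow)
  0-1-1 → 0 (borrow)
  1-0-1 → 0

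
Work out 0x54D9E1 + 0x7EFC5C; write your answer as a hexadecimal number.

0xD3D63D

Add column by column in base 16, right to left:
  1+C = D
  E+5 = 3 carry 1
  9+C+1 = 6 carry 1
  D+F+1 = D carry 1
  4+E+1 = 3 carry 1
  5+7+1 = D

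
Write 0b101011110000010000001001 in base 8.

Group the bits in threes: 101 011 110 000 010 000 001 001 → 53602011.

0o53602011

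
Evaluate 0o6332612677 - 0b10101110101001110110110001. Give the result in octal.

0o6054074016

0b10101110101001110110110001 = 0o256516661 in octal.
Subtract column by column in base 8:
  7-1 → 6
  7-6 → 1
  6-6 → 0
  2-6 → 4 (borrow)
  1-1-1 → 7 (borrow)
  6-5-1 → 0
  2-6 → 4 (borrow)
  3-5-1 → 5 (borrow)
  3-2-1 → 0
  6-0 → 6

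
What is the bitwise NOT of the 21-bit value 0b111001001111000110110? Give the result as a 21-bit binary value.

Invert each bit: 111001001111000110110 → 000110110000111001001.

0b000110110000111001001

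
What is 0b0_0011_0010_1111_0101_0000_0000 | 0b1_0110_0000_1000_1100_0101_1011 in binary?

0b1011100101111110101011011

OR bit by bit (1 where either bit is 1):
  0001100101111010100000000
| 1011000001000110001011011
= 1011100101111110101011011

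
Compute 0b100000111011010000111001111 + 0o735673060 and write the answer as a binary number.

0o735673060 = 0b111011101110111011000110000 in binary.
Add column by column in base 2, right to left:
  1+0 = 1
  1+0 = 1
  1+0 = 1
  1+0 = 1
  0+1 = 1
  0+1 = 1
  1+0 = 1
  1+0 = 1
  1+0 = 1
  0+1 = 1
  0+1 = 1
  0+0 = 0
  0+1 = 1
  1+1 = 0 carry 1
  0+1+1 = 0 carry 1
  1+0+1 = 0 carry 1
  1+1+1 = 1 carry 1
  0+1+1 = 0 carry 1
  1+1+1 = 1 carry 1
  1+0+1 = 0 carry 1
  1+1+1 = 1 carry 1
  0+1+1 = 0 carry 1
  0+1+1 = 0 carry 1
  0+0+1 = 1
  0+1 = 1
  0+1 = 1
  1+1 = 0 carry 1
  final carry 1

0b1011100101010001011111111111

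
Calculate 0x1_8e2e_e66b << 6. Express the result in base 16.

0x638bb99ac0

6 bits is not a whole number of base-16 digits; in binary: 110001110001011101110011001101011 << 6 = 110001110001011101110011001101011000000.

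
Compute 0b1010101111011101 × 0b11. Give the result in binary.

0b100000001110010111

Multiply each base-2 digit by 3, carrying:
  1×3 = 3 → write 1 carry 1
  0×3+1 = 1 → write 1
  1×3 = 3 → write 1 carry 1
  1×3+1 = 4 → write 0 carry 2
  1×3+2 = 5 → write 1 carry 2
  0×3+2 = 2 → write 0 carry 1
  1×3+1 = 4 → write 0 carry 2
  1×3+2 = 5 → write 1 carry 2
  1×3+2 = 5 → write 1 carry 2
  1×3+2 = 5 → write 1 carry 2
  0×3+2 = 2 → write 0 carry 1
  1×3+1 = 4 → write 0 carry 2
  0×3+2 = 2 → write 0 carry 1
  1×3+1 = 4 → write 0 carry 2
  0×3+2 = 2 → write 0 carry 1
  1×3+1 = 4 → write 0 carry 2
  remaining carry: 10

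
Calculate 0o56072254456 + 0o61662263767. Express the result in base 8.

0o137754540445

Add column by column in base 8, right to left:
  6+7 = 5 carry 1
  5+6+1 = 4 carry 1
  4+7+1 = 4 carry 1
  4+3+1 = 0 carry 1
  5+6+1 = 4 carry 1
  2+2+1 = 5
  2+2 = 4
  7+6 = 5 carry 1
  0+6+1 = 7
  6+1 = 7
  5+6 = 3 carry 1
  final carry 1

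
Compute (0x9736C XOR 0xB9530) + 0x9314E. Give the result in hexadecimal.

0xC17AA

First 0x9736C XOR 0xB9530 = 0x2E65C.
Add column by column in base 16, right to left:
  C+E = A carry 1
  5+4+1 = A
  6+1 = 7
  E+3 = 1 carry 1
  2+9+1 = C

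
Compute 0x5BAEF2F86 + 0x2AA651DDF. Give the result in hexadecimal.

Add column by column in base 16, right to left:
  6+F = 5 carry 1
  8+D+1 = 6 carry 1
  F+D+1 = D carry 1
  2+1+1 = 4
  F+5 = 4 carry 1
  E+6+1 = 5 carry 1
  A+A+1 = 5 carry 1
  B+A+1 = 6 carry 1
  5+2+1 = 8

0x865544D65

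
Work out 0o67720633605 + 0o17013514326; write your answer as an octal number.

0o106734350133

Add column by column in base 8, right to left:
  5+6 = 3 carry 1
  0+2+1 = 3
  6+3 = 1 carry 1
  3+4+1 = 0 carry 1
  3+1+1 = 5
  6+5 = 3 carry 1
  0+3+1 = 4
  2+1 = 3
  7+0 = 7
  7+7 = 6 carry 1
  6+1+1 = 0 carry 1
  final carry 1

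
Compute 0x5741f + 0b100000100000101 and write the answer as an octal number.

0x5741f = 0o1272037 in octal.
0b100000100000101 = 0o40405 in octal.
Add column by column in base 8, right to left:
  7+5 = 4 carry 1
  3+0+1 = 4
  0+4 = 4
  2+0 = 2
  7+4 = 3 carry 1
  2+0+1 = 3
  1+0 = 1

0o1332444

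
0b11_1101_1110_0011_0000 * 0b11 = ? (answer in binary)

Multiply each base-2 digit by 3, carrying:
  0×3 = 0 → write 0
  0×3 = 0 → write 0
  0×3 = 0 → write 0
  0×3 = 0 → write 0
  1×3 = 3 → write 1 carry 1
  1×3+1 = 4 → write 0 carry 2
  0×3+2 = 2 → write 0 carry 1
  0×3+1 = 1 → write 1
  0×3 = 0 → write 0
  1×3 = 3 → write 1 carry 1
  1×3+1 = 4 → write 0 carry 2
  1×3+2 = 5 → write 1 carry 2
  1×3+2 = 5 → write 1 carry 2
  0×3+2 = 2 → write 0 carry 1
  1×3+1 = 4 → write 0 carry 2
  1×3+2 = 5 → write 1 carry 2
  1×3+2 = 5 → write 1 carry 2
  1×3+2 = 5 → write 1 carry 2
  remaining carry: 10

0b10111001101010010000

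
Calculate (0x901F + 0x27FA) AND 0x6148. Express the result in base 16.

Add column by column in base 16, right to left:
  F+A = 9 carry 1
  1+F+1 = 1 carry 1
  0+7+1 = 8
  9+2 = B
Sum = 0xB819; now AND with 0x6148:
  B&6=2, 8&1=0, 1&4=0, 9&8=8

0x2008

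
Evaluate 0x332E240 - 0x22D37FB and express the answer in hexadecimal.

0x105AA45

Subtract column by column in base 16:
  0-B → 5 (borrow)
  4-F-1 → 4 (borrow)
  2-7-1 → A (borrow)
  E-3-1 → A
  2-D → 5 (borrow)
  3-2-1 → 0
  3-2 → 1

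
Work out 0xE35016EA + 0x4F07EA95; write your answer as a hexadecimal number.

0x13258017F

Add column by column in base 16, right to left:
  A+5 = F
  E+9 = 7 carry 1
  6+A+1 = 1 carry 1
  1+E+1 = 0 carry 1
  0+7+1 = 8
  5+0 = 5
  3+F = 2 carry 1
  E+4+1 = 3 carry 1
  final carry 1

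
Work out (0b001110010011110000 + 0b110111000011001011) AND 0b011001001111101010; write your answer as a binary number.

0b1000110101010

Add column by column in base 2, right to left:
  0+1 = 1
  0+1 = 1
  0+0 = 0
  0+1 = 1
  1+0 = 1
  1+0 = 1
  1+1 = 0 carry 1
  1+1+1 = 1 carry 1
  0+0+1 = 1
  0+0 = 0
  1+0 = 1
  0+0 = 0
  0+1 = 1
  1+1 = 0 carry 1
  1+1+1 = 1 carry 1
  1+0+1 = 0 carry 1
  0+1+1 = 0 carry 1
  0+1+1 = 0 carry 1
  final carry 1
Sum = 0b1000101010110111011; now AND with 0b011001001111101010:
  1000101010110111011
& 0011001001111101010
= 0000001000110101010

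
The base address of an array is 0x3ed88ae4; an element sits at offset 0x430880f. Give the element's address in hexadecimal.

0x430912f3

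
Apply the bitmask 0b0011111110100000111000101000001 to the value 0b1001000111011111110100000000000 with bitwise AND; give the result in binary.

0b0001000110000000110000000000000

AND bit by bit (1 only where both bits are 1):
  1001000111011111110100000000000
& 0011111110100000111000101000001
= 0001000110000000110000000000000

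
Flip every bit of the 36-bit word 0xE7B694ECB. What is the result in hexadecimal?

0x18496B134

Each hex digit d becomes F−d:
  E→1, 7→8, B→4, 6→9, 9→6, 4→B, E→1, C→3, B→4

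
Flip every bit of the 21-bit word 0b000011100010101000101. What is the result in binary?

0b111100011101010111010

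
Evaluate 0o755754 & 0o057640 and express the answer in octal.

0o055640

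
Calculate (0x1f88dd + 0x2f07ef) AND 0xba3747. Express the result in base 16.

Add column by column in base 16, right to left:
  d+f = c carry 1
  d+e+1 = c carry 1
  8+7+1 = 0 carry 1
  8+0+1 = 9
  f+f = e carry 1
  1+2+1 = 4
Sum = 0x4e90cc; now AND with 0xba3747:
  4&b=0, e&a=a, 9&3=1, 0&7=0, c&4=4, c&7=4

0xa1044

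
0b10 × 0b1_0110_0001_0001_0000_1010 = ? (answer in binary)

Multiply each base-2 digit by 2, carrying:
  0×2 = 0 → write 0
  1×2 = 2 → write 0 carry 1
  0×2+1 = 1 → write 1
  1×2 = 2 → write 0 carry 1
  0×2+1 = 1 → write 1
  0×2 = 0 → write 0
  0×2 = 0 → write 0
  0×2 = 0 → write 0
  1×2 = 2 → write 0 carry 1
  0×2+1 = 1 → write 1
  0×2 = 0 → write 0
  0×2 = 0 → write 0
  1×2 = 2 → write 0 carry 1
  0×2+1 = 1 → write 1
  0×2 = 0 → write 0
  0×2 = 0 → write 0
  0×2 = 0 → write 0
  1×2 = 2 → write 0 carry 1
  1×2+1 = 3 → write 1 carry 1
  0×2+1 = 1 → write 1
  1×2 = 2 → write 0 carry 1
  remaining carry: 1

0b1011000010001000010100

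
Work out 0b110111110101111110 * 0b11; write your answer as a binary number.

0b10100111100001111010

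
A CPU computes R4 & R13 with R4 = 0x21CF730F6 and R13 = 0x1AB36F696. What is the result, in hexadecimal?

AND each hex digit independently (no carries):
  2&1=0, 1&A=0, C&B=8, F&3=3, 7&6=6, 3&F=3, 0&6=0, F&9=9, 6&6=6

0x008363096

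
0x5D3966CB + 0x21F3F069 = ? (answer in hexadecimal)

0x7F2D5734

Add column by column in base 16, right to left:
  B+9 = 4 carry 1
  C+6+1 = 3 carry 1
  6+0+1 = 7
  6+F = 5 carry 1
  9+3+1 = D
  3+F = 2 carry 1
  D+1+1 = F
  5+2 = 7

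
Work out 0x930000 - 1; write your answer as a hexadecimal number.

The trailing 4 digits are 0, so subtracting 1 borrows through: they become F and the next digit up decrements.

0x92FFFF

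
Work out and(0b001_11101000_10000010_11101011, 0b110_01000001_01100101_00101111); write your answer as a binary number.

0b000010000000000000000101011

AND bit by bit (1 only where both bits are 1):
  001111010001000001011101011
& 110010000010110010100101111
= 000010000000000000000101011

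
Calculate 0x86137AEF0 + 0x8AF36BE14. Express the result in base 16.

Add column by column in base 16, right to left:
  0+4 = 4
  F+1 = 0 carry 1
  E+E+1 = D carry 1
  A+B+1 = 6 carry 1
  7+6+1 = E
  3+3 = 6
  1+F = 0 carry 1
  6+A+1 = 1 carry 1
  8+8+1 = 1 carry 1
  final carry 1

0x11106E6D04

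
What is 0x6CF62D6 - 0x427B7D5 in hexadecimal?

Subtract column by column in base 16:
  6-5 → 1
  D-D → 0
  2-7 → B (borrow)
  6-B-1 → A (borrow)
  F-7-1 → 7
  C-2 → A
  6-4 → 2

0x2A7AB01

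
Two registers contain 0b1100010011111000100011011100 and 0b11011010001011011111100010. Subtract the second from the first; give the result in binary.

0b1000111001101101000011111010

Subtract column by column in base 2:
  0-0 → 0
  0-1 → 1 (borrow)
  1-0-1 → 0
  1-0 → 1
  1-0 → 1
  0-1 → 1 (borrow)
  1-1-1 → 1 (borrow)
  1-1-1 → 1 (borrow)
  0-1-1 → 0 (borrow)
  0-1-1 → 0 (borrow)
  0-1-1 → 0 (borrow)
  1-0-1 → 0
  0-1 → 1 (borrow)
  0-1-1 → 0 (borrow)
  0-0-1 → 1 (borrow)
  1-1-1 → 1 (borrow)
  1-0-1 → 0
  1-0 → 1
  1-0 → 1
  1-1 → 0
  0-0 → 0
  0-1 → 1 (borrow)
  1-1-1 → 1 (borrow)
  0-0-1 → 1 (borrow)
  0-1-1 → 0 (borrow)
  0-1-1 → 0 (borrow)
  1-0-1 → 0
  1-0 → 1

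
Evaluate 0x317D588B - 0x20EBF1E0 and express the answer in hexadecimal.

0x109166AB

Subtract column by column in base 16:
  B-0 → B
  8-E → A (borrow)
  8-1-1 → 6
  5-F → 6 (borrow)
  D-B-1 → 1
  7-E → 9 (borrow)
  1-0-1 → 0
  3-2 → 1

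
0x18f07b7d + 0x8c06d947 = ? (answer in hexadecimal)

Add column by column in base 16, right to left:
  d+7 = 4 carry 1
  7+4+1 = c
  b+9 = 4 carry 1
  7+d+1 = 5 carry 1
  0+6+1 = 7
  f+0 = f
  8+c = 4 carry 1
  1+8+1 = a

0xa4f754c4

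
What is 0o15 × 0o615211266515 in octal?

0o12054371506351

Multiply each base-8 digit by 13, carrying:
  5×13 = 65 → write 1 carry 8
  1×13+8 = 21 → write 5 carry 2
  5×13+2 = 67 → write 3 carry 8
  6×13+8 = 86 → write 6 carry 10
  6×13+10 = 88 → write 0 carry 11
  2×13+11 = 37 → write 5 carry 4
  1×13+4 = 17 → write 1 carry 2
  1×13+2 = 15 → write 7 carry 1
  2×13+1 = 27 → write 3 carry 3
  5×13+3 = 68 → write 4 carry 8
  1×13+8 = 21 → write 5 carry 2
  6×13+2 = 80 → write 0 carry 10
  remaining carry: 12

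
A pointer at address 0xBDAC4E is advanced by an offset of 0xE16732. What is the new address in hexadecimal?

0x19F1380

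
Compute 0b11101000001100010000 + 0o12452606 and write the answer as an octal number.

0o16154226

0b11101000001100010000 = 0o3501420 in octal.
Add column by column in base 8, right to left:
  0+6 = 6
  2+0 = 2
  4+6 = 2 carry 1
  1+2+1 = 4
  0+5 = 5
  5+4 = 1 carry 1
  3+2+1 = 6
  0+1 = 1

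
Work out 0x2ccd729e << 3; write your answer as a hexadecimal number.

0x1666b94f0

3 bits is not a whole number of base-16 digits; in binary: 101100110011010111001010011110 << 3 = 101100110011010111001010011110000.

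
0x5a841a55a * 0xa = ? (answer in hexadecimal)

0x3892907584

Multiply each base-16 digit by 10, carrying:
  a×10 = 100 → write 4 carry 6
  5×10+6 = 56 → write 8 carry 3
  5×10+3 = 53 → write 5 carry 3
  a×10+3 = 103 → write 7 carry 6
  1×10+6 = 16 → write 0 carry 1
  4×10+1 = 41 → write 9 carry 2
  8×10+2 = 82 → write 2 carry 5
  a×10+5 = 105 → write 9 carry 6
  5×10+6 = 56 → write 8 carry 3
  remaining carry: 3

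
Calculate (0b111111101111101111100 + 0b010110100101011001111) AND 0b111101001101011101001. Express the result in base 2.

0b10100000101001001001

Add column by column in base 2, right to left:
  0+1 = 1
  0+1 = 1
  1+1 = 0 carry 1
  1+1+1 = 1 carry 1
  1+0+1 = 0 carry 1
  1+0+1 = 0 carry 1
  1+1+1 = 1 carry 1
  0+1+1 = 0 carry 1
  1+0+1 = 0 carry 1
  1+1+1 = 1 carry 1
  1+0+1 = 0 carry 1
  1+1+1 = 1 carry 1
  1+0+1 = 0 carry 1
  0+0+1 = 1
  1+1 = 0 carry 1
  1+0+1 = 0 carry 1
  1+1+1 = 1 carry 1
  1+1+1 = 1 carry 1
  1+0+1 = 0 carry 1
  1+1+1 = 1 carry 1
  1+0+1 = 0 carry 1
  final carry 1
Sum = 0b1010110010101001001011; now AND with 0b111101001101011101001:
  1010110010101001001011
& 0111101001101011101001
= 0010100000101001001001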